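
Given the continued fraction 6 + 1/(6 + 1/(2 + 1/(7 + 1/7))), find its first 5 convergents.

Using the convergent recurrence p_i = a_i*p_{i-1} + p_{i-2}, q_i = a_i*q_{i-1} + q_{i-2} with p_{-2}=0, p_{-1}=1, q_{-2}=1, q_{-1}=0:
  i=0: a_0=6, p_0 = 6*1 + 0 = 6, q_0 = 6*0 + 1 = 1.
  i=1: a_1=6, p_1 = 6*6 + 1 = 37, q_1 = 6*1 + 0 = 6.
  i=2: a_2=2, p_2 = 2*37 + 6 = 80, q_2 = 2*6 + 1 = 13.
  i=3: a_3=7, p_3 = 7*80 + 37 = 597, q_3 = 7*13 + 6 = 97.
  i=4: a_4=7, p_4 = 7*597 + 80 = 4259, q_4 = 7*97 + 13 = 692.

6/1, 37/6, 80/13, 597/97, 4259/692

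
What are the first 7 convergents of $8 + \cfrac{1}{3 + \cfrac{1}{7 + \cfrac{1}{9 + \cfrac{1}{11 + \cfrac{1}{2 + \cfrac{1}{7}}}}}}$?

Using the convergent recurrence p_i = a_i*p_{i-1} + p_{i-2}, q_i = a_i*q_{i-1} + q_{i-2} with p_{-2}=0, p_{-1}=1, q_{-2}=1, q_{-1}=0:
  i=0: a_0=8, p_0 = 8*1 + 0 = 8, q_0 = 8*0 + 1 = 1.
  i=1: a_1=3, p_1 = 3*8 + 1 = 25, q_1 = 3*1 + 0 = 3.
  i=2: a_2=7, p_2 = 7*25 + 8 = 183, q_2 = 7*3 + 1 = 22.
  i=3: a_3=9, p_3 = 9*183 + 25 = 1672, q_3 = 9*22 + 3 = 201.
  i=4: a_4=11, p_4 = 11*1672 + 183 = 18575, q_4 = 11*201 + 22 = 2233.
  i=5: a_5=2, p_5 = 2*18575 + 1672 = 38822, q_5 = 2*2233 + 201 = 4667.
  i=6: a_6=7, p_6 = 7*38822 + 18575 = 290329, q_6 = 7*4667 + 2233 = 34902.

8/1, 25/3, 183/22, 1672/201, 18575/2233, 38822/4667, 290329/34902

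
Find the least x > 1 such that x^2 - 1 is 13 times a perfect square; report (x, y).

First expand sqrt(13) as a continued fraction. With x_i = (sqrt(13) + m_i)/d_i and (m_0, d_0) = (0, 1): a_0 = floor(sqrt(13)) = 3, since 3^2 = 9 <= 13 < 16 = 4^2.
Iterate m_{i+1} = d_i*a_i - m_i, d_{i+1} = (13 - m_{i+1}^2)/d_i, a_{i+1} = floor((a_0 + m_{i+1})/d_{i+1}):
  m_1 = 1*3 - 0 = 3, d_1 = (13 - 3^2)/1 = 4/1 = 4, a_1 = floor((3 + 3)/4) = 1.
  m_2 = 4*1 - 3 = 1, d_2 = (13 - 1^2)/4 = 12/4 = 3, a_2 = floor((3 + 1)/3) = 1.
  m_3 = 3*1 - 1 = 2, d_3 = (13 - 2^2)/3 = 9/3 = 3, a_3 = floor((3 + 2)/3) = 1.
  m_4 = 3*1 - 2 = 1, d_4 = (13 - 1^2)/3 = 12/3 = 4, a_4 = floor((3 + 1)/4) = 1.
  m_5 = 4*1 - 1 = 3, d_5 = (13 - 3^2)/4 = 4/4 = 1, a_5 = floor((3 + 3)/1) = 6.
  m_6 = 1*6 - 3 = 3, d_6 = (13 - 3^2)/1 = 4/1 = 4: (m_6, d_6) = (m_1, d_1) = (3, 4), so from here the quotients repeat a_1, ..., a_5; the period length is 5.
So sqrt(13) = [3; (1, 1, 1, 1, 6)] with period length k = 5.
k is odd, so (p_{k-1}, q_{k-1}) only solves x^2 - 13y^2 = -1 and the fundamental solution of x^2 - 13y^2 = 1 is (p_{2k-1}, q_{2k-1}) = (p_9, q_9); compute convergents through index 9, running through the period twice.
Convergents (p_i = a_i*p_{i-1} + p_{i-2}, q_i = a_i*q_{i-1} + q_{i-2} with p_{-2}=0, p_{-1}=1, q_{-2}=1, q_{-1}=0):
  i=0: a_0=3, p_0 = 3*1 + 0 = 3, q_0 = 3*0 + 1 = 1.
  i=1: a_1=1, p_1 = 1*3 + 1 = 4, q_1 = 1*1 + 0 = 1.
  i=2: a_2=1, p_2 = 1*4 + 3 = 7, q_2 = 1*1 + 1 = 2.
  i=3: a_3=1, p_3 = 1*7 + 4 = 11, q_3 = 1*2 + 1 = 3.
  i=4: a_4=1, p_4 = 1*11 + 7 = 18, q_4 = 1*3 + 2 = 5.
  i=5: a_5=6, p_5 = 6*18 + 11 = 119, q_5 = 6*5 + 3 = 33.
  i=6: a_6=1, p_6 = 1*119 + 18 = 137, q_6 = 1*33 + 5 = 38.
  i=7: a_7=1, p_7 = 1*137 + 119 = 256, q_7 = 1*38 + 33 = 71.
  i=8: a_8=1, p_8 = 1*256 + 137 = 393, q_8 = 1*71 + 38 = 109.
  i=9: a_9=1, p_9 = 1*393 + 256 = 649, q_9 = 1*109 + 71 = 180.
Indeed p_4^2 - 13*q_4^2 = 324 - 325 = -1, not +1.
Check: 649^2 - 13*180^2 = 421201 - 421200 = 1, so (x, y) = (649, 180) solves the equation, and by the theorem it is the least positive solution.

(x, y) = (649, 180)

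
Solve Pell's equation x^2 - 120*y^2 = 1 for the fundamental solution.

First expand sqrt(120) as a continued fraction. With x_i = (sqrt(120) + m_i)/d_i and (m_0, d_0) = (0, 1): a_0 = floor(sqrt(120)) = 10, since 10^2 = 100 <= 120 < 121 = 11^2.
Iterate m_{i+1} = d_i*a_i - m_i, d_{i+1} = (120 - m_{i+1}^2)/d_i, a_{i+1} = floor((a_0 + m_{i+1})/d_{i+1}):
  m_1 = 1*10 - 0 = 10, d_1 = (120 - 10^2)/1 = 20/1 = 20, a_1 = floor((10 + 10)/20) = 1.
  m_2 = 20*1 - 10 = 10, d_2 = (120 - 10^2)/20 = 20/20 = 1, a_2 = floor((10 + 10)/1) = 20.
  m_3 = 1*20 - 10 = 10, d_3 = (120 - 10^2)/1 = 20/1 = 20: (m_3, d_3) = (m_1, d_1) = (10, 20), so from here the quotients repeat a_1, a_2; the period length is 2.
So sqrt(120) = [10; (1, 20)] with period length k = 2.
k is even, so the fundamental solution of x^2 - 120y^2 = 1 is (p_{k-1}, q_{k-1}) = (p_1, q_1); compute convergents through index 1.
Convergents (p_i = a_i*p_{i-1} + p_{i-2}, q_i = a_i*q_{i-1} + q_{i-2} with p_{-2}=0, p_{-1}=1, q_{-2}=1, q_{-1}=0):
  i=0: a_0=10, p_0 = 10*1 + 0 = 10, q_0 = 10*0 + 1 = 1.
  i=1: a_1=1, p_1 = 1*10 + 1 = 11, q_1 = 1*1 + 0 = 1.
Check: 11^2 - 120*1^2 = 121 - 120 = 1, so (x, y) = (11, 1) solves the equation, and by the theorem it is the least positive solution.

(x, y) = (11, 1)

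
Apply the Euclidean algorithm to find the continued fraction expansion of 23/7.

[3; 3, 2]

Run the Euclidean algorithm on 23 and 7; the successive quotients are the partial quotients a_0, a_1, ... (each step inverts the fractional part left over by the previous one):
  23 = 3*7 + 2, so a_0 = 3.
  7 = 3*2 + 1, so a_1 = 3.
  2 = 2*1 + 0, so a_2 = 2.
The remainder reaches 0 after 3 divisions, so the expansion has 3 partial quotients, read off in order.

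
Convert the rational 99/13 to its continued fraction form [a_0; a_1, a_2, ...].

Run the Euclidean algorithm on 99 and 13; the successive quotients are the partial quotients a_0, a_1, ... (each step inverts the fractional part left over by the previous one):
  99 = 7*13 + 8, so a_0 = 7.
  13 = 1*8 + 5, so a_1 = 1.
  8 = 1*5 + 3, so a_2 = 1.
  5 = 1*3 + 2, so a_3 = 1.
  3 = 1*2 + 1, so a_4 = 1.
  2 = 2*1 + 0, so a_5 = 2.
The remainder reaches 0 after 6 divisions, so the expansion has 6 partial quotients, read off in order.

[7; 1, 1, 1, 1, 2]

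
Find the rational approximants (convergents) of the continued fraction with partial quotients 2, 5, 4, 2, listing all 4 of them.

2/1, 11/5, 46/21, 103/47

Using the convergent recurrence p_i = a_i*p_{i-1} + p_{i-2}, q_i = a_i*q_{i-1} + q_{i-2} with p_{-2}=0, p_{-1}=1, q_{-2}=1, q_{-1}=0:
  i=0: a_0=2, p_0 = 2*1 + 0 = 2, q_0 = 2*0 + 1 = 1.
  i=1: a_1=5, p_1 = 5*2 + 1 = 11, q_1 = 5*1 + 0 = 5.
  i=2: a_2=4, p_2 = 4*11 + 2 = 46, q_2 = 4*5 + 1 = 21.
  i=3: a_3=2, p_3 = 2*46 + 11 = 103, q_3 = 2*21 + 5 = 47.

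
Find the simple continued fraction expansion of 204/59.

Run the Euclidean algorithm on 204 and 59; the successive quotients are the partial quotients a_0, a_1, ... (each step inverts the fractional part left over by the previous one):
  204 = 3*59 + 27, so a_0 = 3.
  59 = 2*27 + 5, so a_1 = 2.
  27 = 5*5 + 2, so a_2 = 5.
  5 = 2*2 + 1, so a_3 = 2.
  2 = 2*1 + 0, so a_4 = 2.
The remainder reaches 0 after 5 divisions, so the expansion has 5 partial quotients, read off in order.

[3; 2, 5, 2, 2]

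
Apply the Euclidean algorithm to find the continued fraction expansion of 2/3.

Run the Euclidean algorithm on 2 and 3; the successive quotients are the partial quotients a_0, a_1, ... (each step inverts the fractional part left over by the previous one):
  2 = 0*3 + 2, so a_0 = 0.
  3 = 1*2 + 1, so a_1 = 1.
  2 = 2*1 + 0, so a_2 = 2.
The remainder reaches 0 after 3 divisions, so the expansion has 3 partial quotients, read off in order.

[0; 1, 2]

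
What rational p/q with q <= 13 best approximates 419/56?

Expand x = 419/56 as a continued fraction with the Euclidean algorithm:
  419 = 7*56 + 27, so a_0 = 7.
  56 = 2*27 + 2, so a_1 = 2.
  27 = 13*2 + 1, so a_2 = 13.
  2 = 2*1 + 0, so a_3 = 2.
so x = [7; 2, 13, 2].
Convergents (p_i = a_i*p_{i-1} + p_{i-2}, q_i = a_i*q_{i-1} + q_{i-2} with p_{-2}=0, p_{-1}=1, q_{-2}=1, q_{-1}=0), until the denominator exceeds 13:
  i=0: a_0=7, p_0 = 7*1 + 0 = 7, q_0 = 7*0 + 1 = 1.
  i=1: a_1=2, p_1 = 2*7 + 1 = 15, q_1 = 2*1 + 0 = 2.
  i=2: a_2=13, p_2 = 13*15 + 7 = 202, q_2 = 13*2 + 1 = 27.
q_2 = 27 > 13, so the last convergent with denominator <= 13 is p_1/q_1 = 15/2.
The closest fraction with denominator <= 13 is either p_1/q_1 or the intermediate fraction (k*p_1 + p_0)/(k*q_1 + q_0) with the largest k >= 1 whose denominator stays <= 13; these approach x as k grows, and every other convergent or intermediate fraction in range is farther away.
Largest k: floor((13 - q_0)/q_1) = floor((13 - 1)/2) = 6.
That gives (6*15 + 7)/(6*2 + 1) = 97/13.
Compare the errors: |x - 15/2| = |419*2 - 15*56|/(56*2) = 2/112, and |x - 97/13| = |419*13 - 97*56|/(56*13) = 15/728.
Cross-multiplying, 2*728 = 1456 < 1680 = 15*112, so 2/112 is smaller: the convergent 15/2 is closer to x than 97/13.

15/2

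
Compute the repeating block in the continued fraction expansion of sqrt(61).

Write x_i = (sqrt(61) + m_i)/d_i with (m_0, d_0) = (0, 1). a_0 = floor(sqrt(61)) = 7, since 7^2 = 49 <= 61 < 64 = 8^2.
Iterate m_{i+1} = d_i*a_i - m_i, d_{i+1} = (61 - m_{i+1}^2)/d_i, a_{i+1} = floor((a_0 + m_{i+1})/d_{i+1}):
  m_1 = 1*7 - 0 = 7, d_1 = (61 - 7^2)/1 = 12/1 = 12, a_1 = floor((7 + 7)/12) = 1.
  m_2 = 12*1 - 7 = 5, d_2 = (61 - 5^2)/12 = 36/12 = 3, a_2 = floor((7 + 5)/3) = 4.
  m_3 = 3*4 - 5 = 7, d_3 = (61 - 7^2)/3 = 12/3 = 4, a_3 = floor((7 + 7)/4) = 3.
  m_4 = 4*3 - 7 = 5, d_4 = (61 - 5^2)/4 = 36/4 = 9, a_4 = floor((7 + 5)/9) = 1.
  m_5 = 9*1 - 5 = 4, d_5 = (61 - 4^2)/9 = 45/9 = 5, a_5 = floor((7 + 4)/5) = 2.
  m_6 = 5*2 - 4 = 6, d_6 = (61 - 6^2)/5 = 25/5 = 5, a_6 = floor((7 + 6)/5) = 2.
  m_7 = 5*2 - 6 = 4, d_7 = (61 - 4^2)/5 = 45/5 = 9, a_7 = floor((7 + 4)/9) = 1.
  m_8 = 9*1 - 4 = 5, d_8 = (61 - 5^2)/9 = 36/9 = 4, a_8 = floor((7 + 5)/4) = 3.
  m_9 = 4*3 - 5 = 7, d_9 = (61 - 7^2)/4 = 12/4 = 3, a_9 = floor((7 + 7)/3) = 4.
  m_10 = 3*4 - 7 = 5, d_10 = (61 - 5^2)/3 = 36/3 = 12, a_10 = floor((7 + 5)/12) = 1.
  m_11 = 12*1 - 5 = 7, d_11 = (61 - 7^2)/12 = 12/12 = 1, a_11 = floor((7 + 7)/1) = 14.
  m_12 = 1*14 - 7 = 7, d_12 = (61 - 7^2)/1 = 12/1 = 12: (m_12, d_12) = (m_1, d_1) = (7, 12), so from here the quotients repeat a_1, ..., a_11; the period length is 11.
Hence the expansion of sqrt(61) is a_0 = 7 followed by the repeating block 1, 4, 3, 1, 2, 2, 1, 3, 4, 1, 14 (period 11).

[7; (1, 4, 3, 1, 2, 2, 1, 3, 4, 1, 14)]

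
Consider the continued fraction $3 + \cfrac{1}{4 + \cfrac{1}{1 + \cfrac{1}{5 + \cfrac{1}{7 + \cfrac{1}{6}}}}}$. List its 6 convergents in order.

Using the convergent recurrence p_i = a_i*p_{i-1} + p_{i-2}, q_i = a_i*q_{i-1} + q_{i-2} with p_{-2}=0, p_{-1}=1, q_{-2}=1, q_{-1}=0:
  i=0: a_0=3, p_0 = 3*1 + 0 = 3, q_0 = 3*0 + 1 = 1.
  i=1: a_1=4, p_1 = 4*3 + 1 = 13, q_1 = 4*1 + 0 = 4.
  i=2: a_2=1, p_2 = 1*13 + 3 = 16, q_2 = 1*4 + 1 = 5.
  i=3: a_3=5, p_3 = 5*16 + 13 = 93, q_3 = 5*5 + 4 = 29.
  i=4: a_4=7, p_4 = 7*93 + 16 = 667, q_4 = 7*29 + 5 = 208.
  i=5: a_5=6, p_5 = 6*667 + 93 = 4095, q_5 = 6*208 + 29 = 1277.

3/1, 13/4, 16/5, 93/29, 667/208, 4095/1277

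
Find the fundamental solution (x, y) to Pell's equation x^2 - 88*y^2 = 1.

First expand sqrt(88) as a continued fraction. With x_i = (sqrt(88) + m_i)/d_i and (m_0, d_0) = (0, 1): a_0 = floor(sqrt(88)) = 9, since 9^2 = 81 <= 88 < 100 = 10^2.
Iterate m_{i+1} = d_i*a_i - m_i, d_{i+1} = (88 - m_{i+1}^2)/d_i, a_{i+1} = floor((a_0 + m_{i+1})/d_{i+1}):
  m_1 = 1*9 - 0 = 9, d_1 = (88 - 9^2)/1 = 7/1 = 7, a_1 = floor((9 + 9)/7) = 2.
  m_2 = 7*2 - 9 = 5, d_2 = (88 - 5^2)/7 = 63/7 = 9, a_2 = floor((9 + 5)/9) = 1.
  m_3 = 9*1 - 5 = 4, d_3 = (88 - 4^2)/9 = 72/9 = 8, a_3 = floor((9 + 4)/8) = 1.
  m_4 = 8*1 - 4 = 4, d_4 = (88 - 4^2)/8 = 72/8 = 9, a_4 = floor((9 + 4)/9) = 1.
  m_5 = 9*1 - 4 = 5, d_5 = (88 - 5^2)/9 = 63/9 = 7, a_5 = floor((9 + 5)/7) = 2.
  m_6 = 7*2 - 5 = 9, d_6 = (88 - 9^2)/7 = 7/7 = 1, a_6 = floor((9 + 9)/1) = 18.
  m_7 = 1*18 - 9 = 9, d_7 = (88 - 9^2)/1 = 7/1 = 7: (m_7, d_7) = (m_1, d_1) = (9, 7), so from here the quotients repeat a_1, ..., a_6; the period length is 6.
So sqrt(88) = [9; (2, 1, 1, 1, 2, 18)] with period length k = 6.
k is even, so the fundamental solution of x^2 - 88y^2 = 1 is (p_{k-1}, q_{k-1}) = (p_5, q_5); compute convergents through index 5.
Convergents (p_i = a_i*p_{i-1} + p_{i-2}, q_i = a_i*q_{i-1} + q_{i-2} with p_{-2}=0, p_{-1}=1, q_{-2}=1, q_{-1}=0):
  i=0: a_0=9, p_0 = 9*1 + 0 = 9, q_0 = 9*0 + 1 = 1.
  i=1: a_1=2, p_1 = 2*9 + 1 = 19, q_1 = 2*1 + 0 = 2.
  i=2: a_2=1, p_2 = 1*19 + 9 = 28, q_2 = 1*2 + 1 = 3.
  i=3: a_3=1, p_3 = 1*28 + 19 = 47, q_3 = 1*3 + 2 = 5.
  i=4: a_4=1, p_4 = 1*47 + 28 = 75, q_4 = 1*5 + 3 = 8.
  i=5: a_5=2, p_5 = 2*75 + 47 = 197, q_5 = 2*8 + 5 = 21.
Check: 197^2 - 88*21^2 = 38809 - 38808 = 1, so (x, y) = (197, 21) solves the equation, and by the theorem it is the least positive solution.

(x, y) = (197, 21)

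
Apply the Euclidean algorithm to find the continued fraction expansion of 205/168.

[1; 4, 1, 1, 5, 1, 2]

Run the Euclidean algorithm on 205 and 168; the successive quotients are the partial quotients a_0, a_1, ... (each step inverts the fractional part left over by the previous one):
  205 = 1*168 + 37, so a_0 = 1.
  168 = 4*37 + 20, so a_1 = 4.
  37 = 1*20 + 17, so a_2 = 1.
  20 = 1*17 + 3, so a_3 = 1.
  17 = 5*3 + 2, so a_4 = 5.
  3 = 1*2 + 1, so a_5 = 1.
  2 = 2*1 + 0, so a_6 = 2.
The remainder reaches 0 after 7 divisions, so the expansion has 7 partial quotients, read off in order.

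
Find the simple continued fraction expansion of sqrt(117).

[10; (1, 4, 2, 4, 1, 20)]

Write x_i = (sqrt(117) + m_i)/d_i with (m_0, d_0) = (0, 1). a_0 = floor(sqrt(117)) = 10, since 10^2 = 100 <= 117 < 121 = 11^2.
Iterate m_{i+1} = d_i*a_i - m_i, d_{i+1} = (117 - m_{i+1}^2)/d_i, a_{i+1} = floor((a_0 + m_{i+1})/d_{i+1}):
  m_1 = 1*10 - 0 = 10, d_1 = (117 - 10^2)/1 = 17/1 = 17, a_1 = floor((10 + 10)/17) = 1.
  m_2 = 17*1 - 10 = 7, d_2 = (117 - 7^2)/17 = 68/17 = 4, a_2 = floor((10 + 7)/4) = 4.
  m_3 = 4*4 - 7 = 9, d_3 = (117 - 9^2)/4 = 36/4 = 9, a_3 = floor((10 + 9)/9) = 2.
  m_4 = 9*2 - 9 = 9, d_4 = (117 - 9^2)/9 = 36/9 = 4, a_4 = floor((10 + 9)/4) = 4.
  m_5 = 4*4 - 9 = 7, d_5 = (117 - 7^2)/4 = 68/4 = 17, a_5 = floor((10 + 7)/17) = 1.
  m_6 = 17*1 - 7 = 10, d_6 = (117 - 10^2)/17 = 17/17 = 1, a_6 = floor((10 + 10)/1) = 20.
  m_7 = 1*20 - 10 = 10, d_7 = (117 - 10^2)/1 = 17/1 = 17: (m_7, d_7) = (m_1, d_1) = (10, 17), so from here the quotients repeat a_1, ..., a_6; the period length is 6.
Hence the expansion of sqrt(117) is a_0 = 10 followed by the repeating block 1, 4, 2, 4, 1, 20 (period 6).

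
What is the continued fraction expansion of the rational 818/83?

[9; 1, 5, 1, 11]

Run the Euclidean algorithm on 818 and 83; the successive quotients are the partial quotients a_0, a_1, ... (each step inverts the fractional part left over by the previous one):
  818 = 9*83 + 71, so a_0 = 9.
  83 = 1*71 + 12, so a_1 = 1.
  71 = 5*12 + 11, so a_2 = 5.
  12 = 1*11 + 1, so a_3 = 1.
  11 = 11*1 + 0, so a_4 = 11.
The remainder reaches 0 after 5 divisions, so the expansion has 5 partial quotients, read off in order.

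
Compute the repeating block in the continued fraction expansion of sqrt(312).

Write x_i = (sqrt(312) + m_i)/d_i with (m_0, d_0) = (0, 1). a_0 = floor(sqrt(312)) = 17, since 17^2 = 289 <= 312 < 324 = 18^2.
Iterate m_{i+1} = d_i*a_i - m_i, d_{i+1} = (312 - m_{i+1}^2)/d_i, a_{i+1} = floor((a_0 + m_{i+1})/d_{i+1}):
  m_1 = 1*17 - 0 = 17, d_1 = (312 - 17^2)/1 = 23/1 = 23, a_1 = floor((17 + 17)/23) = 1.
  m_2 = 23*1 - 17 = 6, d_2 = (312 - 6^2)/23 = 276/23 = 12, a_2 = floor((17 + 6)/12) = 1.
  m_3 = 12*1 - 6 = 6, d_3 = (312 - 6^2)/12 = 276/12 = 23, a_3 = floor((17 + 6)/23) = 1.
  m_4 = 23*1 - 6 = 17, d_4 = (312 - 17^2)/23 = 23/23 = 1, a_4 = floor((17 + 17)/1) = 34.
  m_5 = 1*34 - 17 = 17, d_5 = (312 - 17^2)/1 = 23/1 = 23: (m_5, d_5) = (m_1, d_1) = (17, 23), so from here the quotients repeat a_1, ..., a_4; the period length is 4.
Hence the expansion of sqrt(312) is a_0 = 17 followed by the repeating block 1, 1, 1, 34 (period 4).

[17; (1, 1, 1, 34)]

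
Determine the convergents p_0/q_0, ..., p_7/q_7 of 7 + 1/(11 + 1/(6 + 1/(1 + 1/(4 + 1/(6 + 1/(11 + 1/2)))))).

7/1, 78/11, 475/67, 553/78, 2687/379, 16675/2352, 186112/26251, 388899/54854

Using the convergent recurrence p_i = a_i*p_{i-1} + p_{i-2}, q_i = a_i*q_{i-1} + q_{i-2} with p_{-2}=0, p_{-1}=1, q_{-2}=1, q_{-1}=0:
  i=0: a_0=7, p_0 = 7*1 + 0 = 7, q_0 = 7*0 + 1 = 1.
  i=1: a_1=11, p_1 = 11*7 + 1 = 78, q_1 = 11*1 + 0 = 11.
  i=2: a_2=6, p_2 = 6*78 + 7 = 475, q_2 = 6*11 + 1 = 67.
  i=3: a_3=1, p_3 = 1*475 + 78 = 553, q_3 = 1*67 + 11 = 78.
  i=4: a_4=4, p_4 = 4*553 + 475 = 2687, q_4 = 4*78 + 67 = 379.
  i=5: a_5=6, p_5 = 6*2687 + 553 = 16675, q_5 = 6*379 + 78 = 2352.
  i=6: a_6=11, p_6 = 11*16675 + 2687 = 186112, q_6 = 11*2352 + 379 = 26251.
  i=7: a_7=2, p_7 = 2*186112 + 16675 = 388899, q_7 = 2*26251 + 2352 = 54854.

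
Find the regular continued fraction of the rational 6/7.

Run the Euclidean algorithm on 6 and 7; the successive quotients are the partial quotients a_0, a_1, ... (each step inverts the fractional part left over by the previous one):
  6 = 0*7 + 6, so a_0 = 0.
  7 = 1*6 + 1, so a_1 = 1.
  6 = 6*1 + 0, so a_2 = 6.
The remainder reaches 0 after 3 divisions, so the expansion has 3 partial quotients, read off in order.

[0; 1, 6]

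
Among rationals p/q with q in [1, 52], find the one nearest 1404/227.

167/27

Expand x = 1404/227 as a continued fraction with the Euclidean algorithm:
  1404 = 6*227 + 42, so a_0 = 6.
  227 = 5*42 + 17, so a_1 = 5.
  42 = 2*17 + 8, so a_2 = 2.
  17 = 2*8 + 1, so a_3 = 2.
  8 = 8*1 + 0, so a_4 = 8.
so x = [6; 5, 2, 2, 8].
Convergents (p_i = a_i*p_{i-1} + p_{i-2}, q_i = a_i*q_{i-1} + q_{i-2} with p_{-2}=0, p_{-1}=1, q_{-2}=1, q_{-1}=0), until the denominator exceeds 52:
  i=0: a_0=6, p_0 = 6*1 + 0 = 6, q_0 = 6*0 + 1 = 1.
  i=1: a_1=5, p_1 = 5*6 + 1 = 31, q_1 = 5*1 + 0 = 5.
  i=2: a_2=2, p_2 = 2*31 + 6 = 68, q_2 = 2*5 + 1 = 11.
  i=3: a_3=2, p_3 = 2*68 + 31 = 167, q_3 = 2*11 + 5 = 27.
  i=4: a_4=8, p_4 = 8*167 + 68 = 1404, q_4 = 8*27 + 11 = 227.
q_4 = 227 > 52, so the last convergent with denominator <= 52 is p_3/q_3 = 167/27.
The closest fraction with denominator <= 52 is either p_3/q_3 or the intermediate fraction (k*p_3 + p_2)/(k*q_3 + q_2) with the largest k >= 1 whose denominator stays <= 52; these approach x as k grows, and every other convergent or intermediate fraction in range is farther away.
Largest k: floor((52 - q_2)/q_3) = floor((52 - 11)/27) = 1.
That gives (1*167 + 68)/(1*27 + 11) = 235/38.
Compare the errors: |x - 167/27| = |1404*27 - 167*227|/(227*27) = 1/6129, and |x - 235/38| = |1404*38 - 235*227|/(227*38) = 7/8626.
Cross-multiplying, 1*8626 = 8626 < 42903 = 7*6129, so 1/6129 is smaller: the convergent 167/27 is closer to x than 235/38.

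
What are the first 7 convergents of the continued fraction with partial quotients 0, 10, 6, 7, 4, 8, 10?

0/1, 1/10, 6/61, 43/437, 178/1809, 1467/14909, 14848/150899

Using the convergent recurrence p_i = a_i*p_{i-1} + p_{i-2}, q_i = a_i*q_{i-1} + q_{i-2} with p_{-2}=0, p_{-1}=1, q_{-2}=1, q_{-1}=0:
  i=0: a_0=0, p_0 = 0*1 + 0 = 0, q_0 = 0*0 + 1 = 1.
  i=1: a_1=10, p_1 = 10*0 + 1 = 1, q_1 = 10*1 + 0 = 10.
  i=2: a_2=6, p_2 = 6*1 + 0 = 6, q_2 = 6*10 + 1 = 61.
  i=3: a_3=7, p_3 = 7*6 + 1 = 43, q_3 = 7*61 + 10 = 437.
  i=4: a_4=4, p_4 = 4*43 + 6 = 178, q_4 = 4*437 + 61 = 1809.
  i=5: a_5=8, p_5 = 8*178 + 43 = 1467, q_5 = 8*1809 + 437 = 14909.
  i=6: a_6=10, p_6 = 10*1467 + 178 = 14848, q_6 = 10*14909 + 1809 = 150899.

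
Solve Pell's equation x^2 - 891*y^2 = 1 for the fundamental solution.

First expand sqrt(891) as a continued fraction. With x_i = (sqrt(891) + m_i)/d_i and (m_0, d_0) = (0, 1): a_0 = floor(sqrt(891)) = 29, since 29^2 = 841 <= 891 < 900 = 30^2.
Iterate m_{i+1} = d_i*a_i - m_i, d_{i+1} = (891 - m_{i+1}^2)/d_i, a_{i+1} = floor((a_0 + m_{i+1})/d_{i+1}):
  m_1 = 1*29 - 0 = 29, d_1 = (891 - 29^2)/1 = 50/1 = 50, a_1 = floor((29 + 29)/50) = 1.
  m_2 = 50*1 - 29 = 21, d_2 = (891 - 21^2)/50 = 450/50 = 9, a_2 = floor((29 + 21)/9) = 5.
  m_3 = 9*5 - 21 = 24, d_3 = (891 - 24^2)/9 = 315/9 = 35, a_3 = floor((29 + 24)/35) = 1.
  m_4 = 35*1 - 24 = 11, d_4 = (891 - 11^2)/35 = 770/35 = 22, a_4 = floor((29 + 11)/22) = 1.
  m_5 = 22*1 - 11 = 11, d_5 = (891 - 11^2)/22 = 770/22 = 35, a_5 = floor((29 + 11)/35) = 1.
  m_6 = 35*1 - 11 = 24, d_6 = (891 - 24^2)/35 = 315/35 = 9, a_6 = floor((29 + 24)/9) = 5.
  m_7 = 9*5 - 24 = 21, d_7 = (891 - 21^2)/9 = 450/9 = 50, a_7 = floor((29 + 21)/50) = 1.
  m_8 = 50*1 - 21 = 29, d_8 = (891 - 29^2)/50 = 50/50 = 1, a_8 = floor((29 + 29)/1) = 58.
  m_9 = 1*58 - 29 = 29, d_9 = (891 - 29^2)/1 = 50/1 = 50: (m_9, d_9) = (m_1, d_1) = (29, 50), so from here the quotients repeat a_1, ..., a_8; the period length is 8.
So sqrt(891) = [29; (1, 5, 1, 1, 1, 5, 1, 58)] with period length k = 8.
k is even, so the fundamental solution of x^2 - 891y^2 = 1 is (p_{k-1}, q_{k-1}) = (p_7, q_7); compute convergents through index 7.
Convergents (p_i = a_i*p_{i-1} + p_{i-2}, q_i = a_i*q_{i-1} + q_{i-2} with p_{-2}=0, p_{-1}=1, q_{-2}=1, q_{-1}=0):
  i=0: a_0=29, p_0 = 29*1 + 0 = 29, q_0 = 29*0 + 1 = 1.
  i=1: a_1=1, p_1 = 1*29 + 1 = 30, q_1 = 1*1 + 0 = 1.
  i=2: a_2=5, p_2 = 5*30 + 29 = 179, q_2 = 5*1 + 1 = 6.
  i=3: a_3=1, p_3 = 1*179 + 30 = 209, q_3 = 1*6 + 1 = 7.
  i=4: a_4=1, p_4 = 1*209 + 179 = 388, q_4 = 1*7 + 6 = 13.
  i=5: a_5=1, p_5 = 1*388 + 209 = 597, q_5 = 1*13 + 7 = 20.
  i=6: a_6=5, p_6 = 5*597 + 388 = 3373, q_6 = 5*20 + 13 = 113.
  i=7: a_7=1, p_7 = 1*3373 + 597 = 3970, q_7 = 1*113 + 20 = 133.
Check: 3970^2 - 891*133^2 = 15760900 - 15760899 = 1, so (x, y) = (3970, 133) solves the equation, and by the theorem it is the least positive solution.

(x, y) = (3970, 133)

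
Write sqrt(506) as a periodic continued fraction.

Write x_i = (sqrt(506) + m_i)/d_i with (m_0, d_0) = (0, 1). a_0 = floor(sqrt(506)) = 22, since 22^2 = 484 <= 506 < 529 = 23^2.
Iterate m_{i+1} = d_i*a_i - m_i, d_{i+1} = (506 - m_{i+1}^2)/d_i, a_{i+1} = floor((a_0 + m_{i+1})/d_{i+1}):
  m_1 = 1*22 - 0 = 22, d_1 = (506 - 22^2)/1 = 22/1 = 22, a_1 = floor((22 + 22)/22) = 2.
  m_2 = 22*2 - 22 = 22, d_2 = (506 - 22^2)/22 = 22/22 = 1, a_2 = floor((22 + 22)/1) = 44.
  m_3 = 1*44 - 22 = 22, d_3 = (506 - 22^2)/1 = 22/1 = 22: (m_3, d_3) = (m_1, d_1) = (22, 22), so from here the quotients repeat a_1, a_2; the period length is 2.
Hence the expansion of sqrt(506) is a_0 = 22 followed by the repeating block 2, 44 (period 2).

[22; (2, 44)]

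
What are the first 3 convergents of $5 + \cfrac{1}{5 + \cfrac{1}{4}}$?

Using the convergent recurrence p_i = a_i*p_{i-1} + p_{i-2}, q_i = a_i*q_{i-1} + q_{i-2} with p_{-2}=0, p_{-1}=1, q_{-2}=1, q_{-1}=0:
  i=0: a_0=5, p_0 = 5*1 + 0 = 5, q_0 = 5*0 + 1 = 1.
  i=1: a_1=5, p_1 = 5*5 + 1 = 26, q_1 = 5*1 + 0 = 5.
  i=2: a_2=4, p_2 = 4*26 + 5 = 109, q_2 = 4*5 + 1 = 21.

5/1, 26/5, 109/21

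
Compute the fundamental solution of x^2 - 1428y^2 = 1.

First expand sqrt(1428) as a continued fraction. With x_i = (sqrt(1428) + m_i)/d_i and (m_0, d_0) = (0, 1): a_0 = floor(sqrt(1428)) = 37, since 37^2 = 1369 <= 1428 < 1444 = 38^2.
Iterate m_{i+1} = d_i*a_i - m_i, d_{i+1} = (1428 - m_{i+1}^2)/d_i, a_{i+1} = floor((a_0 + m_{i+1})/d_{i+1}):
  m_1 = 1*37 - 0 = 37, d_1 = (1428 - 37^2)/1 = 59/1 = 59, a_1 = floor((37 + 37)/59) = 1.
  m_2 = 59*1 - 37 = 22, d_2 = (1428 - 22^2)/59 = 944/59 = 16, a_2 = floor((37 + 22)/16) = 3.
  m_3 = 16*3 - 22 = 26, d_3 = (1428 - 26^2)/16 = 752/16 = 47, a_3 = floor((37 + 26)/47) = 1.
  m_4 = 47*1 - 26 = 21, d_4 = (1428 - 21^2)/47 = 987/47 = 21, a_4 = floor((37 + 21)/21) = 2.
  m_5 = 21*2 - 21 = 21, d_5 = (1428 - 21^2)/21 = 987/21 = 47, a_5 = floor((37 + 21)/47) = 1.
  m_6 = 47*1 - 21 = 26, d_6 = (1428 - 26^2)/47 = 752/47 = 16, a_6 = floor((37 + 26)/16) = 3.
  m_7 = 16*3 - 26 = 22, d_7 = (1428 - 22^2)/16 = 944/16 = 59, a_7 = floor((37 + 22)/59) = 1.
  m_8 = 59*1 - 22 = 37, d_8 = (1428 - 37^2)/59 = 59/59 = 1, a_8 = floor((37 + 37)/1) = 74.
  m_9 = 1*74 - 37 = 37, d_9 = (1428 - 37^2)/1 = 59/1 = 59: (m_9, d_9) = (m_1, d_1) = (37, 59), so from here the quotients repeat a_1, ..., a_8; the period length is 8.
So sqrt(1428) = [37; (1, 3, 1, 2, 1, 3, 1, 74)] with period length k = 8.
k is even, so the fundamental solution of x^2 - 1428y^2 = 1 is (p_{k-1}, q_{k-1}) = (p_7, q_7); compute convergents through index 7.
Convergents (p_i = a_i*p_{i-1} + p_{i-2}, q_i = a_i*q_{i-1} + q_{i-2} with p_{-2}=0, p_{-1}=1, q_{-2}=1, q_{-1}=0):
  i=0: a_0=37, p_0 = 37*1 + 0 = 37, q_0 = 37*0 + 1 = 1.
  i=1: a_1=1, p_1 = 1*37 + 1 = 38, q_1 = 1*1 + 0 = 1.
  i=2: a_2=3, p_2 = 3*38 + 37 = 151, q_2 = 3*1 + 1 = 4.
  i=3: a_3=1, p_3 = 1*151 + 38 = 189, q_3 = 1*4 + 1 = 5.
  i=4: a_4=2, p_4 = 2*189 + 151 = 529, q_4 = 2*5 + 4 = 14.
  i=5: a_5=1, p_5 = 1*529 + 189 = 718, q_5 = 1*14 + 5 = 19.
  i=6: a_6=3, p_6 = 3*718 + 529 = 2683, q_6 = 3*19 + 14 = 71.
  i=7: a_7=1, p_7 = 1*2683 + 718 = 3401, q_7 = 1*71 + 19 = 90.
Check: 3401^2 - 1428*90^2 = 11566801 - 11566800 = 1, so (x, y) = (3401, 90) solves the equation, and by the theorem it is the least positive solution.

(x, y) = (3401, 90)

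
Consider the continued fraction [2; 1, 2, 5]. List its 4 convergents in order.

2/1, 3/1, 8/3, 43/16

Using the convergent recurrence p_i = a_i*p_{i-1} + p_{i-2}, q_i = a_i*q_{i-1} + q_{i-2} with p_{-2}=0, p_{-1}=1, q_{-2}=1, q_{-1}=0:
  i=0: a_0=2, p_0 = 2*1 + 0 = 2, q_0 = 2*0 + 1 = 1.
  i=1: a_1=1, p_1 = 1*2 + 1 = 3, q_1 = 1*1 + 0 = 1.
  i=2: a_2=2, p_2 = 2*3 + 2 = 8, q_2 = 2*1 + 1 = 3.
  i=3: a_3=5, p_3 = 5*8 + 3 = 43, q_3 = 5*3 + 1 = 16.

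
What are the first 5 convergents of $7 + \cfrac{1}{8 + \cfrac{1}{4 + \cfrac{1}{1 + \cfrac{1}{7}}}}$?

Using the convergent recurrence p_i = a_i*p_{i-1} + p_{i-2}, q_i = a_i*q_{i-1} + q_{i-2} with p_{-2}=0, p_{-1}=1, q_{-2}=1, q_{-1}=0:
  i=0: a_0=7, p_0 = 7*1 + 0 = 7, q_0 = 7*0 + 1 = 1.
  i=1: a_1=8, p_1 = 8*7 + 1 = 57, q_1 = 8*1 + 0 = 8.
  i=2: a_2=4, p_2 = 4*57 + 7 = 235, q_2 = 4*8 + 1 = 33.
  i=3: a_3=1, p_3 = 1*235 + 57 = 292, q_3 = 1*33 + 8 = 41.
  i=4: a_4=7, p_4 = 7*292 + 235 = 2279, q_4 = 7*41 + 33 = 320.

7/1, 57/8, 235/33, 292/41, 2279/320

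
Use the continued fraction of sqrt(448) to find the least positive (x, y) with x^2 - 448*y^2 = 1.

First expand sqrt(448) as a continued fraction. With x_i = (sqrt(448) + m_i)/d_i and (m_0, d_0) = (0, 1): a_0 = floor(sqrt(448)) = 21, since 21^2 = 441 <= 448 < 484 = 22^2.
Iterate m_{i+1} = d_i*a_i - m_i, d_{i+1} = (448 - m_{i+1}^2)/d_i, a_{i+1} = floor((a_0 + m_{i+1})/d_{i+1}):
  m_1 = 1*21 - 0 = 21, d_1 = (448 - 21^2)/1 = 7/1 = 7, a_1 = floor((21 + 21)/7) = 6.
  m_2 = 7*6 - 21 = 21, d_2 = (448 - 21^2)/7 = 7/7 = 1, a_2 = floor((21 + 21)/1) = 42.
  m_3 = 1*42 - 21 = 21, d_3 = (448 - 21^2)/1 = 7/1 = 7: (m_3, d_3) = (m_1, d_1) = (21, 7), so from here the quotients repeat a_1, a_2; the period length is 2.
So sqrt(448) = [21; (6, 42)] with period length k = 2.
k is even, so the fundamental solution of x^2 - 448y^2 = 1 is (p_{k-1}, q_{k-1}) = (p_1, q_1); compute convergents through index 1.
Convergents (p_i = a_i*p_{i-1} + p_{i-2}, q_i = a_i*q_{i-1} + q_{i-2} with p_{-2}=0, p_{-1}=1, q_{-2}=1, q_{-1}=0):
  i=0: a_0=21, p_0 = 21*1 + 0 = 21, q_0 = 21*0 + 1 = 1.
  i=1: a_1=6, p_1 = 6*21 + 1 = 127, q_1 = 6*1 + 0 = 6.
Check: 127^2 - 448*6^2 = 16129 - 16128 = 1, so (x, y) = (127, 6) solves the equation, and by the theorem it is the least positive solution.

(x, y) = (127, 6)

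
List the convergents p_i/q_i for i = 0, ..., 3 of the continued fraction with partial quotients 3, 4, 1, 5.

Using the convergent recurrence p_i = a_i*p_{i-1} + p_{i-2}, q_i = a_i*q_{i-1} + q_{i-2} with p_{-2}=0, p_{-1}=1, q_{-2}=1, q_{-1}=0:
  i=0: a_0=3, p_0 = 3*1 + 0 = 3, q_0 = 3*0 + 1 = 1.
  i=1: a_1=4, p_1 = 4*3 + 1 = 13, q_1 = 4*1 + 0 = 4.
  i=2: a_2=1, p_2 = 1*13 + 3 = 16, q_2 = 1*4 + 1 = 5.
  i=3: a_3=5, p_3 = 5*16 + 13 = 93, q_3 = 5*5 + 4 = 29.

3/1, 13/4, 16/5, 93/29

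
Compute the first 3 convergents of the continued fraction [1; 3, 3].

Using the convergent recurrence p_i = a_i*p_{i-1} + p_{i-2}, q_i = a_i*q_{i-1} + q_{i-2} with p_{-2}=0, p_{-1}=1, q_{-2}=1, q_{-1}=0:
  i=0: a_0=1, p_0 = 1*1 + 0 = 1, q_0 = 1*0 + 1 = 1.
  i=1: a_1=3, p_1 = 3*1 + 1 = 4, q_1 = 3*1 + 0 = 3.
  i=2: a_2=3, p_2 = 3*4 + 1 = 13, q_2 = 3*3 + 1 = 10.

1/1, 4/3, 13/10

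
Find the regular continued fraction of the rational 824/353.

Run the Euclidean algorithm on 824 and 353; the successive quotients are the partial quotients a_0, a_1, ... (each step inverts the fractional part left over by the previous one):
  824 = 2*353 + 118, so a_0 = 2.
  353 = 2*118 + 117, so a_1 = 2.
  118 = 1*117 + 1, so a_2 = 1.
  117 = 117*1 + 0, so a_3 = 117.
The remainder reaches 0 after 4 divisions, so the expansion has 4 partial quotients, read off in order.

[2; 2, 1, 117]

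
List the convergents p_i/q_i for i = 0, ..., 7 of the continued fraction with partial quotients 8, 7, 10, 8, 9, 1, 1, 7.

Using the convergent recurrence p_i = a_i*p_{i-1} + p_{i-2}, q_i = a_i*q_{i-1} + q_{i-2} with p_{-2}=0, p_{-1}=1, q_{-2}=1, q_{-1}=0:
  i=0: a_0=8, p_0 = 8*1 + 0 = 8, q_0 = 8*0 + 1 = 1.
  i=1: a_1=7, p_1 = 7*8 + 1 = 57, q_1 = 7*1 + 0 = 7.
  i=2: a_2=10, p_2 = 10*57 + 8 = 578, q_2 = 10*7 + 1 = 71.
  i=3: a_3=8, p_3 = 8*578 + 57 = 4681, q_3 = 8*71 + 7 = 575.
  i=4: a_4=9, p_4 = 9*4681 + 578 = 42707, q_4 = 9*575 + 71 = 5246.
  i=5: a_5=1, p_5 = 1*42707 + 4681 = 47388, q_5 = 1*5246 + 575 = 5821.
  i=6: a_6=1, p_6 = 1*47388 + 42707 = 90095, q_6 = 1*5821 + 5246 = 11067.
  i=7: a_7=7, p_7 = 7*90095 + 47388 = 678053, q_7 = 7*11067 + 5821 = 83290.

8/1, 57/7, 578/71, 4681/575, 42707/5246, 47388/5821, 90095/11067, 678053/83290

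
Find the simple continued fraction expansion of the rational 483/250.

[1; 1, 13, 1, 2, 2, 2]

Run the Euclidean algorithm on 483 and 250; the successive quotients are the partial quotients a_0, a_1, ... (each step inverts the fractional part left over by the previous one):
  483 = 1*250 + 233, so a_0 = 1.
  250 = 1*233 + 17, so a_1 = 1.
  233 = 13*17 + 12, so a_2 = 13.
  17 = 1*12 + 5, so a_3 = 1.
  12 = 2*5 + 2, so a_4 = 2.
  5 = 2*2 + 1, so a_5 = 2.
  2 = 2*1 + 0, so a_6 = 2.
The remainder reaches 0 after 7 divisions, so the expansion has 7 partial quotients, read off in order.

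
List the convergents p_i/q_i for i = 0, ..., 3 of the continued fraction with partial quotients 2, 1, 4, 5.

Using the convergent recurrence p_i = a_i*p_{i-1} + p_{i-2}, q_i = a_i*q_{i-1} + q_{i-2} with p_{-2}=0, p_{-1}=1, q_{-2}=1, q_{-1}=0:
  i=0: a_0=2, p_0 = 2*1 + 0 = 2, q_0 = 2*0 + 1 = 1.
  i=1: a_1=1, p_1 = 1*2 + 1 = 3, q_1 = 1*1 + 0 = 1.
  i=2: a_2=4, p_2 = 4*3 + 2 = 14, q_2 = 4*1 + 1 = 5.
  i=3: a_3=5, p_3 = 5*14 + 3 = 73, q_3 = 5*5 + 1 = 26.

2/1, 3/1, 14/5, 73/26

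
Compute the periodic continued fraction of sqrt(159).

Write x_i = (sqrt(159) + m_i)/d_i with (m_0, d_0) = (0, 1). a_0 = floor(sqrt(159)) = 12, since 12^2 = 144 <= 159 < 169 = 13^2.
Iterate m_{i+1} = d_i*a_i - m_i, d_{i+1} = (159 - m_{i+1}^2)/d_i, a_{i+1} = floor((a_0 + m_{i+1})/d_{i+1}):
  m_1 = 1*12 - 0 = 12, d_1 = (159 - 12^2)/1 = 15/1 = 15, a_1 = floor((12 + 12)/15) = 1.
  m_2 = 15*1 - 12 = 3, d_2 = (159 - 3^2)/15 = 150/15 = 10, a_2 = floor((12 + 3)/10) = 1.
  m_3 = 10*1 - 3 = 7, d_3 = (159 - 7^2)/10 = 110/10 = 11, a_3 = floor((12 + 7)/11) = 1.
  m_4 = 11*1 - 7 = 4, d_4 = (159 - 4^2)/11 = 143/11 = 13, a_4 = floor((12 + 4)/13) = 1.
  m_5 = 13*1 - 4 = 9, d_5 = (159 - 9^2)/13 = 78/13 = 6, a_5 = floor((12 + 9)/6) = 3.
  m_6 = 6*3 - 9 = 9, d_6 = (159 - 9^2)/6 = 78/6 = 13, a_6 = floor((12 + 9)/13) = 1.
  m_7 = 13*1 - 9 = 4, d_7 = (159 - 4^2)/13 = 143/13 = 11, a_7 = floor((12 + 4)/11) = 1.
  m_8 = 11*1 - 4 = 7, d_8 = (159 - 7^2)/11 = 110/11 = 10, a_8 = floor((12 + 7)/10) = 1.
  m_9 = 10*1 - 7 = 3, d_9 = (159 - 3^2)/10 = 150/10 = 15, a_9 = floor((12 + 3)/15) = 1.
  m_10 = 15*1 - 3 = 12, d_10 = (159 - 12^2)/15 = 15/15 = 1, a_10 = floor((12 + 12)/1) = 24.
  m_11 = 1*24 - 12 = 12, d_11 = (159 - 12^2)/1 = 15/1 = 15: (m_11, d_11) = (m_1, d_1) = (12, 15), so from here the quotients repeat a_1, ..., a_10; the period length is 10.
Hence the expansion of sqrt(159) is a_0 = 12 followed by the repeating block 1, 1, 1, 1, 3, 1, 1, 1, 1, 24 (period 10).

[12; (1, 1, 1, 1, 3, 1, 1, 1, 1, 24)]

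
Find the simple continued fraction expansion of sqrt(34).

[5; (1, 4, 1, 10)]

Write x_i = (sqrt(34) + m_i)/d_i with (m_0, d_0) = (0, 1). a_0 = floor(sqrt(34)) = 5, since 5^2 = 25 <= 34 < 36 = 6^2.
Iterate m_{i+1} = d_i*a_i - m_i, d_{i+1} = (34 - m_{i+1}^2)/d_i, a_{i+1} = floor((a_0 + m_{i+1})/d_{i+1}):
  m_1 = 1*5 - 0 = 5, d_1 = (34 - 5^2)/1 = 9/1 = 9, a_1 = floor((5 + 5)/9) = 1.
  m_2 = 9*1 - 5 = 4, d_2 = (34 - 4^2)/9 = 18/9 = 2, a_2 = floor((5 + 4)/2) = 4.
  m_3 = 2*4 - 4 = 4, d_3 = (34 - 4^2)/2 = 18/2 = 9, a_3 = floor((5 + 4)/9) = 1.
  m_4 = 9*1 - 4 = 5, d_4 = (34 - 5^2)/9 = 9/9 = 1, a_4 = floor((5 + 5)/1) = 10.
  m_5 = 1*10 - 5 = 5, d_5 = (34 - 5^2)/1 = 9/1 = 9: (m_5, d_5) = (m_1, d_1) = (5, 9), so from here the quotients repeat a_1, ..., a_4; the period length is 4.
Hence the expansion of sqrt(34) is a_0 = 5 followed by the repeating block 1, 4, 1, 10 (period 4).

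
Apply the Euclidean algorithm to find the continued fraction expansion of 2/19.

[0; 9, 2]

Run the Euclidean algorithm on 2 and 19; the successive quotients are the partial quotients a_0, a_1, ... (each step inverts the fractional part left over by the previous one):
  2 = 0*19 + 2, so a_0 = 0.
  19 = 9*2 + 1, so a_1 = 9.
  2 = 2*1 + 0, so a_2 = 2.
The remainder reaches 0 after 3 divisions, so the expansion has 3 partial quotients, read off in order.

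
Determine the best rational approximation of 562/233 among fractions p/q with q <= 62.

41/17

Expand x = 562/233 as a continued fraction with the Euclidean algorithm:
  562 = 2*233 + 96, so a_0 = 2.
  233 = 2*96 + 41, so a_1 = 2.
  96 = 2*41 + 14, so a_2 = 2.
  41 = 2*14 + 13, so a_3 = 2.
  14 = 1*13 + 1, so a_4 = 1.
  13 = 13*1 + 0, so a_5 = 13.
so x = [2; 2, 2, 2, 1, 13].
Convergents (p_i = a_i*p_{i-1} + p_{i-2}, q_i = a_i*q_{i-1} + q_{i-2} with p_{-2}=0, p_{-1}=1, q_{-2}=1, q_{-1}=0), until the denominator exceeds 62:
  i=0: a_0=2, p_0 = 2*1 + 0 = 2, q_0 = 2*0 + 1 = 1.
  i=1: a_1=2, p_1 = 2*2 + 1 = 5, q_1 = 2*1 + 0 = 2.
  i=2: a_2=2, p_2 = 2*5 + 2 = 12, q_2 = 2*2 + 1 = 5.
  i=3: a_3=2, p_3 = 2*12 + 5 = 29, q_3 = 2*5 + 2 = 12.
  i=4: a_4=1, p_4 = 1*29 + 12 = 41, q_4 = 1*12 + 5 = 17.
  i=5: a_5=13, p_5 = 13*41 + 29 = 562, q_5 = 13*17 + 12 = 233.
q_5 = 233 > 62, so the last convergent with denominator <= 62 is p_4/q_4 = 41/17.
The closest fraction with denominator <= 62 is either p_4/q_4 or the intermediate fraction (k*p_4 + p_3)/(k*q_4 + q_3) with the largest k >= 1 whose denominator stays <= 62; these approach x as k grows, and every other convergent or intermediate fraction in range is farther away.
Largest k: floor((62 - q_3)/q_4) = floor((62 - 12)/17) = 2.
That gives (2*41 + 29)/(2*17 + 12) = 111/46.
Compare the errors: |x - 41/17| = |562*17 - 41*233|/(233*17) = 1/3961, and |x - 111/46| = |562*46 - 111*233|/(233*46) = 11/10718.
Cross-multiplying, 1*10718 = 10718 < 43571 = 11*3961, so 1/3961 is smaller: the convergent 41/17 is closer to x than 111/46.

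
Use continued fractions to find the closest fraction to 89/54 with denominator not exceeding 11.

18/11

Expand x = 89/54 as a continued fraction with the Euclidean algorithm:
  89 = 1*54 + 35, so a_0 = 1.
  54 = 1*35 + 19, so a_1 = 1.
  35 = 1*19 + 16, so a_2 = 1.
  19 = 1*16 + 3, so a_3 = 1.
  16 = 5*3 + 1, so a_4 = 5.
  3 = 3*1 + 0, so a_5 = 3.
so x = [1; 1, 1, 1, 5, 3].
Convergents (p_i = a_i*p_{i-1} + p_{i-2}, q_i = a_i*q_{i-1} + q_{i-2} with p_{-2}=0, p_{-1}=1, q_{-2}=1, q_{-1}=0), until the denominator exceeds 11:
  i=0: a_0=1, p_0 = 1*1 + 0 = 1, q_0 = 1*0 + 1 = 1.
  i=1: a_1=1, p_1 = 1*1 + 1 = 2, q_1 = 1*1 + 0 = 1.
  i=2: a_2=1, p_2 = 1*2 + 1 = 3, q_2 = 1*1 + 1 = 2.
  i=3: a_3=1, p_3 = 1*3 + 2 = 5, q_3 = 1*2 + 1 = 3.
  i=4: a_4=5, p_4 = 5*5 + 3 = 28, q_4 = 5*3 + 2 = 17.
q_4 = 17 > 11, so the last convergent with denominator <= 11 is p_3/q_3 = 5/3.
The closest fraction with denominator <= 11 is either p_3/q_3 or the intermediate fraction (k*p_3 + p_2)/(k*q_3 + q_2) with the largest k >= 1 whose denominator stays <= 11; these approach x as k grows, and every other convergent or intermediate fraction in range is farther away.
Largest k: floor((11 - q_2)/q_3) = floor((11 - 2)/3) = 3.
That gives (3*5 + 3)/(3*3 + 2) = 18/11.
Compare the errors: |x - 5/3| = |89*3 - 5*54|/(54*3) = 3/162, and |x - 18/11| = |89*11 - 18*54|/(54*11) = 7/594.
Cross-multiplying, 7*162 = 1134 < 1782 = 3*594, so 7/594 is smaller: the intermediate fraction 18/11 is closer to x than 5/3.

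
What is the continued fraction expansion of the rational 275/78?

[3; 1, 1, 9, 4]

Run the Euclidean algorithm on 275 and 78; the successive quotients are the partial quotients a_0, a_1, ... (each step inverts the fractional part left over by the previous one):
  275 = 3*78 + 41, so a_0 = 3.
  78 = 1*41 + 37, so a_1 = 1.
  41 = 1*37 + 4, so a_2 = 1.
  37 = 9*4 + 1, so a_3 = 9.
  4 = 4*1 + 0, so a_4 = 4.
The remainder reaches 0 after 5 divisions, so the expansion has 5 partial quotients, read off in order.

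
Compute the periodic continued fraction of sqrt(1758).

[41; (1, 12, 1, 82)]

Write x_i = (sqrt(1758) + m_i)/d_i with (m_0, d_0) = (0, 1). a_0 = floor(sqrt(1758)) = 41, since 41^2 = 1681 <= 1758 < 1764 = 42^2.
Iterate m_{i+1} = d_i*a_i - m_i, d_{i+1} = (1758 - m_{i+1}^2)/d_i, a_{i+1} = floor((a_0 + m_{i+1})/d_{i+1}):
  m_1 = 1*41 - 0 = 41, d_1 = (1758 - 41^2)/1 = 77/1 = 77, a_1 = floor((41 + 41)/77) = 1.
  m_2 = 77*1 - 41 = 36, d_2 = (1758 - 36^2)/77 = 462/77 = 6, a_2 = floor((41 + 36)/6) = 12.
  m_3 = 6*12 - 36 = 36, d_3 = (1758 - 36^2)/6 = 462/6 = 77, a_3 = floor((41 + 36)/77) = 1.
  m_4 = 77*1 - 36 = 41, d_4 = (1758 - 41^2)/77 = 77/77 = 1, a_4 = floor((41 + 41)/1) = 82.
  m_5 = 1*82 - 41 = 41, d_5 = (1758 - 41^2)/1 = 77/1 = 77: (m_5, d_5) = (m_1, d_1) = (41, 77), so from here the quotients repeat a_1, ..., a_4; the period length is 4.
Hence the expansion of sqrt(1758) is a_0 = 41 followed by the repeating block 1, 12, 1, 82 (period 4).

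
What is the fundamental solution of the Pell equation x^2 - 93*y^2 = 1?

(x, y) = (12151, 1260)

First expand sqrt(93) as a continued fraction. With x_i = (sqrt(93) + m_i)/d_i and (m_0, d_0) = (0, 1): a_0 = floor(sqrt(93)) = 9, since 9^2 = 81 <= 93 < 100 = 10^2.
Iterate m_{i+1} = d_i*a_i - m_i, d_{i+1} = (93 - m_{i+1}^2)/d_i, a_{i+1} = floor((a_0 + m_{i+1})/d_{i+1}):
  m_1 = 1*9 - 0 = 9, d_1 = (93 - 9^2)/1 = 12/1 = 12, a_1 = floor((9 + 9)/12) = 1.
  m_2 = 12*1 - 9 = 3, d_2 = (93 - 3^2)/12 = 84/12 = 7, a_2 = floor((9 + 3)/7) = 1.
  m_3 = 7*1 - 3 = 4, d_3 = (93 - 4^2)/7 = 77/7 = 11, a_3 = floor((9 + 4)/11) = 1.
  m_4 = 11*1 - 4 = 7, d_4 = (93 - 7^2)/11 = 44/11 = 4, a_4 = floor((9 + 7)/4) = 4.
  m_5 = 4*4 - 7 = 9, d_5 = (93 - 9^2)/4 = 12/4 = 3, a_5 = floor((9 + 9)/3) = 6.
  m_6 = 3*6 - 9 = 9, d_6 = (93 - 9^2)/3 = 12/3 = 4, a_6 = floor((9 + 9)/4) = 4.
  m_7 = 4*4 - 9 = 7, d_7 = (93 - 7^2)/4 = 44/4 = 11, a_7 = floor((9 + 7)/11) = 1.
  m_8 = 11*1 - 7 = 4, d_8 = (93 - 4^2)/11 = 77/11 = 7, a_8 = floor((9 + 4)/7) = 1.
  m_9 = 7*1 - 4 = 3, d_9 = (93 - 3^2)/7 = 84/7 = 12, a_9 = floor((9 + 3)/12) = 1.
  m_10 = 12*1 - 3 = 9, d_10 = (93 - 9^2)/12 = 12/12 = 1, a_10 = floor((9 + 9)/1) = 18.
  m_11 = 1*18 - 9 = 9, d_11 = (93 - 9^2)/1 = 12/1 = 12: (m_11, d_11) = (m_1, d_1) = (9, 12), so from here the quotients repeat a_1, ..., a_10; the period length is 10.
So sqrt(93) = [9; (1, 1, 1, 4, 6, 4, 1, 1, 1, 18)] with period length k = 10.
k is even, so the fundamental solution of x^2 - 93y^2 = 1 is (p_{k-1}, q_{k-1}) = (p_9, q_9); compute convergents through index 9.
Convergents (p_i = a_i*p_{i-1} + p_{i-2}, q_i = a_i*q_{i-1} + q_{i-2} with p_{-2}=0, p_{-1}=1, q_{-2}=1, q_{-1}=0):
  i=0: a_0=9, p_0 = 9*1 + 0 = 9, q_0 = 9*0 + 1 = 1.
  i=1: a_1=1, p_1 = 1*9 + 1 = 10, q_1 = 1*1 + 0 = 1.
  i=2: a_2=1, p_2 = 1*10 + 9 = 19, q_2 = 1*1 + 1 = 2.
  i=3: a_3=1, p_3 = 1*19 + 10 = 29, q_3 = 1*2 + 1 = 3.
  i=4: a_4=4, p_4 = 4*29 + 19 = 135, q_4 = 4*3 + 2 = 14.
  i=5: a_5=6, p_5 = 6*135 + 29 = 839, q_5 = 6*14 + 3 = 87.
  i=6: a_6=4, p_6 = 4*839 + 135 = 3491, q_6 = 4*87 + 14 = 362.
  i=7: a_7=1, p_7 = 1*3491 + 839 = 4330, q_7 = 1*362 + 87 = 449.
  i=8: a_8=1, p_8 = 1*4330 + 3491 = 7821, q_8 = 1*449 + 362 = 811.
  i=9: a_9=1, p_9 = 1*7821 + 4330 = 12151, q_9 = 1*811 + 449 = 1260.
Check: 12151^2 - 93*1260^2 = 147646801 - 147646800 = 1, so (x, y) = (12151, 1260) solves the equation, and by the theorem it is the least positive solution.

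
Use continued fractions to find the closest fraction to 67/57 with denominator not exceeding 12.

Expand x = 67/57 as a continued fraction with the Euclidean algorithm:
  67 = 1*57 + 10, so a_0 = 1.
  57 = 5*10 + 7, so a_1 = 5.
  10 = 1*7 + 3, so a_2 = 1.
  7 = 2*3 + 1, so a_3 = 2.
  3 = 3*1 + 0, so a_4 = 3.
so x = [1; 5, 1, 2, 3].
Convergents (p_i = a_i*p_{i-1} + p_{i-2}, q_i = a_i*q_{i-1} + q_{i-2} with p_{-2}=0, p_{-1}=1, q_{-2}=1, q_{-1}=0), until the denominator exceeds 12:
  i=0: a_0=1, p_0 = 1*1 + 0 = 1, q_0 = 1*0 + 1 = 1.
  i=1: a_1=5, p_1 = 5*1 + 1 = 6, q_1 = 5*1 + 0 = 5.
  i=2: a_2=1, p_2 = 1*6 + 1 = 7, q_2 = 1*5 + 1 = 6.
  i=3: a_3=2, p_3 = 2*7 + 6 = 20, q_3 = 2*6 + 5 = 17.
q_3 = 17 > 12, so the last convergent with denominator <= 12 is p_2/q_2 = 7/6.
The closest fraction with denominator <= 12 is either p_2/q_2 or the intermediate fraction (k*p_2 + p_1)/(k*q_2 + q_1) with the largest k >= 1 whose denominator stays <= 12; these approach x as k grows, and every other convergent or intermediate fraction in range is farther away.
Largest k: floor((12 - q_1)/q_2) = floor((12 - 5)/6) = 1.
That gives (1*7 + 6)/(1*6 + 5) = 13/11.
Compare the errors: |x - 7/6| = |67*6 - 7*57|/(57*6) = 3/342, and |x - 13/11| = |67*11 - 13*57|/(57*11) = 4/627.
Cross-multiplying, 4*342 = 1368 < 1881 = 3*627, so 4/627 is smaller: the intermediate fraction 13/11 is closer to x than 7/6.

13/11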